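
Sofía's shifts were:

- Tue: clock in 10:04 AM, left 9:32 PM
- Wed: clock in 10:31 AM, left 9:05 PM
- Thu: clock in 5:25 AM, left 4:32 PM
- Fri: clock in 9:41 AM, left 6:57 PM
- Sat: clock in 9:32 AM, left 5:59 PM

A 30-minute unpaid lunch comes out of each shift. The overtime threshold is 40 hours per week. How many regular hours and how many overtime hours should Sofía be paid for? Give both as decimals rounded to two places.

Tue: 10:04 AM–9:32 PM = 11 h 28 min; less 30 min break → 10 h 58 min
Wed: 10:31 AM–9:05 PM = 10 h 34 min; less 30 min break → 10 h 4 min
Thu: 5:25 AM–4:32 PM = 11 h 7 min; less 30 min break → 10 h 37 min
Fri: 9:41 AM–6:57 PM = 9 h 16 min; less 30 min break → 8 h 46 min
Sat: 9:32 AM–5:59 PM = 8 h 27 min; less 30 min break → 7 h 57 min
Total worked: 48 h 22 min = 48.37 h.
Threshold 40 h → overtime 8 h 22 min, regular 40 h 0 min.

Regular 40.00 hours, overtime 8.37 hours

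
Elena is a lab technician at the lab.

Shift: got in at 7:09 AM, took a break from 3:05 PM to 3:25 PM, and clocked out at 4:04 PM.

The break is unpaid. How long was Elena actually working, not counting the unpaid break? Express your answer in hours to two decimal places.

Shift: 7:09 AM–4:04 PM = 8 h 55 min; less 20 min break → 8 h 35 min

8.58 hours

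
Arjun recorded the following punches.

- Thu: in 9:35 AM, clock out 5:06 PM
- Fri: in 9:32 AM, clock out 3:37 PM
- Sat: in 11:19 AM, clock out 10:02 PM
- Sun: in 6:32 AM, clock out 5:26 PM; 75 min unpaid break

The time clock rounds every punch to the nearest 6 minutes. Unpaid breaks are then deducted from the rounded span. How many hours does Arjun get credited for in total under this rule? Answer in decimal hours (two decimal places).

33.95 hours

Thu: in 9:35 AM→9:36 AM, out 5:06 PM→5:06 PM; 7 h 30 min
Fri: in 9:32 AM→9:30 AM, out 3:37 PM→3:36 PM; 6 h 6 min
Sat: in 11:19 AM→11:18 AM, out 10:02 PM→10:00 PM; 10 h 42 min
Sun: in 6:32 AM→6:30 AM, out 5:26 PM→5:24 PM; 10 h 54 min − 75 min = 9 h 39 min
Total credited: 33 h 57 min.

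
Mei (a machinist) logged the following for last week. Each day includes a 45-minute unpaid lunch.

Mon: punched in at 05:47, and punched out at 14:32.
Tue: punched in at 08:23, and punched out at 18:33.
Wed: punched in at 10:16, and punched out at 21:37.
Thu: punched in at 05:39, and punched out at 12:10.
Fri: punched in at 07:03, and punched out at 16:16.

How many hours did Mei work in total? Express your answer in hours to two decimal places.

42.25 hours

Mon: 05:47–14:32 = 8 h 45 min; less 45 min break → 8 h 0 min
Tue: 08:23–18:33 = 10 h 10 min; less 45 min break → 9 h 25 min
Wed: 10:16–21:37 = 11 h 21 min; less 45 min break → 10 h 36 min
Thu: 05:39–12:10 = 6 h 31 min; less 45 min break → 5 h 46 min
Fri: 07:03–16:16 = 9 h 13 min; less 45 min break → 8 h 28 min
Total: 8 h 0 min + 9 h 25 min + 10 h 36 min + 5 h 46 min + 8 h 28 min = 42 h 15 min.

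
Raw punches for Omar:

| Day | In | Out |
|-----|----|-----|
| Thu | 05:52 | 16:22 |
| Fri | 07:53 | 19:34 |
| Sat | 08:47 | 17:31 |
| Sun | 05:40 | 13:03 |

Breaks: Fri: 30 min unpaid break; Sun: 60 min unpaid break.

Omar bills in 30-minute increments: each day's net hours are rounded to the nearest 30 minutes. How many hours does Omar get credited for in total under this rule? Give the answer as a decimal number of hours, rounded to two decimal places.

36.50 hours

Thu: 05:52–16:22 = 10 h 30 min → rounds to 10 h 30 min
Fri: 07:53–19:34 = 11 h 41 min − 30 min = 11 h 11 min → rounds to 11 h 0 min
Sat: 08:47–17:31 = 8 h 44 min → rounds to 8 h 30 min
Sun: 05:40–13:03 = 7 h 23 min − 60 min = 6 h 23 min → rounds to 6 h 30 min
Total credited: 36 h 30 min.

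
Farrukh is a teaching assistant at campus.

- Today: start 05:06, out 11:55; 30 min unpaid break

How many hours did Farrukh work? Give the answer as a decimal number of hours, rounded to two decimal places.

Today: 05:06–11:55 = 6 h 49 min; less 30 min break → 6 h 19 min

6.32 hours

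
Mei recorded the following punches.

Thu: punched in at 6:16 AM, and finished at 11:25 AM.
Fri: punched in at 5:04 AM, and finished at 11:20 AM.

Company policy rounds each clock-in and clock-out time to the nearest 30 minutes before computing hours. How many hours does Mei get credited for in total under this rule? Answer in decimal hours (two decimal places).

11.50 hours

Thu: in 6:16 AM→6:30 AM, out 11:25 AM→11:30 AM; 5 h 0 min
Fri: in 5:04 AM→5:00 AM, out 11:20 AM→11:30 AM; 6 h 30 min
Total credited: 11 h 30 min.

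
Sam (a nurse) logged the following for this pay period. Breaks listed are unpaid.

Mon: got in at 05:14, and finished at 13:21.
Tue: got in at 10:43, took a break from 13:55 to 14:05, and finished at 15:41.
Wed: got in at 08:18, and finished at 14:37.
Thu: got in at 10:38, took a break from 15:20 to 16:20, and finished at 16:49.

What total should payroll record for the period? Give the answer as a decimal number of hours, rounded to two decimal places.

Mon: 05:14–13:21 = 8 h 7 min
Tue: 10:43–15:41 = 4 h 58 min; less 10 min break → 4 h 48 min
Wed: 08:18–14:37 = 6 h 19 min
Thu: 10:38–16:49 = 6 h 11 min; less 60 min break → 5 h 11 min
Total: 8 h 7 min + 4 h 48 min + 6 h 19 min + 5 h 11 min = 24 h 25 min.

24.42 hours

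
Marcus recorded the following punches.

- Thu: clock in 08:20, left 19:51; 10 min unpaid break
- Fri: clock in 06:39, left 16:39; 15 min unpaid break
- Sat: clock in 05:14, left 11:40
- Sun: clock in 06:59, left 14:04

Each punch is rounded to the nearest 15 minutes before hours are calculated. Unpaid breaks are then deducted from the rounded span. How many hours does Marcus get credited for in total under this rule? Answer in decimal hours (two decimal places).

34.58 hours

Thu: in 08:20→08:15, out 19:51→19:45; 11 h 30 min − 10 min = 11 h 20 min
Fri: in 06:39→06:45, out 16:39→16:45; 10 h 0 min − 15 min = 9 h 45 min
Sat: in 05:14→05:15, out 11:40→11:45; 6 h 30 min
Sun: in 06:59→07:00, out 14:04→14:00; 7 h 0 min
Total credited: 34 h 35 min.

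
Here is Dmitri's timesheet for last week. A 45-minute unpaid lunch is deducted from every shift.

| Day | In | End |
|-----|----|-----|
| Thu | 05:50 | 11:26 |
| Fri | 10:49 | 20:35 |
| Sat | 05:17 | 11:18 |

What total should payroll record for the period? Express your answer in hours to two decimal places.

19.13 hours

Thu: 05:50–11:26 = 5 h 36 min; less 45 min break → 4 h 51 min
Fri: 10:49–20:35 = 9 h 46 min; less 45 min break → 9 h 1 min
Sat: 05:17–11:18 = 6 h 1 min; less 45 min break → 5 h 16 min
Total: 4 h 51 min + 9 h 1 min + 5 h 16 min = 19 h 8 min.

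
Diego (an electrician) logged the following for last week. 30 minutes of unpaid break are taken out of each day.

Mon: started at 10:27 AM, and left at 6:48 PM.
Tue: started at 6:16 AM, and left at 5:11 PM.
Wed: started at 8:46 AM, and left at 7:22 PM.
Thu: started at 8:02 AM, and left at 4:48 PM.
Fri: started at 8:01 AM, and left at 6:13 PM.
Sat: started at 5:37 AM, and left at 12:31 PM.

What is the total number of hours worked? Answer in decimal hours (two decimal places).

52.73 hours

Mon: 10:27 AM–6:48 PM = 8 h 21 min; less 30 min break → 7 h 51 min
Tue: 6:16 AM–5:11 PM = 10 h 55 min; less 30 min break → 10 h 25 min
Wed: 8:46 AM–7:22 PM = 10 h 36 min; less 30 min break → 10 h 6 min
Thu: 8:02 AM–4:48 PM = 8 h 46 min; less 30 min break → 8 h 16 min
Fri: 8:01 AM–6:13 PM = 10 h 12 min; less 30 min break → 9 h 42 min
Sat: 5:37 AM–12:31 PM = 6 h 54 min; less 30 min break → 6 h 24 min
Total: 7 h 51 min + 10 h 25 min + 10 h 6 min + 8 h 16 min + 9 h 42 min + 6 h 24 min = 52 h 44 min.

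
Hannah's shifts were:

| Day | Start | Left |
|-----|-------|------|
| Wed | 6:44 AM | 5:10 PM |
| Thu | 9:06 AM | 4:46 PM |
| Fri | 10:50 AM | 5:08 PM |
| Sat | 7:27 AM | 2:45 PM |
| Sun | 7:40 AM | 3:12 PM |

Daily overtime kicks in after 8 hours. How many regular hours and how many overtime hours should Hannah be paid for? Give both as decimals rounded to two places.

Wed: 6:44 AM–5:10 PM = 10 h 26 min
Thu: 9:06 AM–4:46 PM = 7 h 40 min
Fri: 10:50 AM–5:08 PM = 6 h 18 min
Sat: 7:27 AM–2:45 PM = 7 h 18 min
Sun: 7:40 AM–3:12 PM = 7 h 32 min
Wed reg 8 h 0 min / OT 2 h 26 min; Thu reg 7 h 40 min / OT 0 h 0 min; Fri reg 6 h 18 min / OT 0 h 0 min; Sat reg 7 h 18 min / OT 0 h 0 min; Sun reg 7 h 32 min / OT 0 h 0 min.
Totals: regular 36 h 48 min, overtime 2 h 26 min.

Regular 36.80 hours, overtime 2.43 hours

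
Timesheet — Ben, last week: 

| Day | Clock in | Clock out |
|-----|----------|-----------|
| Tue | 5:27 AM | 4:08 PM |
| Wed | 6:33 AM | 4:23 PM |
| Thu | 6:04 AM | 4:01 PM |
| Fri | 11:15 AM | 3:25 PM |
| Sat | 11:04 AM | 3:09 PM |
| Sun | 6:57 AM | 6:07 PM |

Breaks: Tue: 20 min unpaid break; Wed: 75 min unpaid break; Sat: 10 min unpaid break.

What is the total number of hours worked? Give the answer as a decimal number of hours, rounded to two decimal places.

48.13 hours

Tue: 5:27 AM–4:08 PM = 10 h 41 min; less 20 min break → 10 h 21 min
Wed: 6:33 AM–4:23 PM = 9 h 50 min; less 75 min break → 8 h 35 min
Thu: 6:04 AM–4:01 PM = 9 h 57 min
Fri: 11:15 AM–3:25 PM = 4 h 10 min
Sat: 11:04 AM–3:09 PM = 4 h 5 min; less 10 min break → 3 h 55 min
Sun: 6:57 AM–6:07 PM = 11 h 10 min
Total: 10 h 21 min + 8 h 35 min + 9 h 57 min + 4 h 10 min + 3 h 55 min + 11 h 10 min = 48 h 8 min.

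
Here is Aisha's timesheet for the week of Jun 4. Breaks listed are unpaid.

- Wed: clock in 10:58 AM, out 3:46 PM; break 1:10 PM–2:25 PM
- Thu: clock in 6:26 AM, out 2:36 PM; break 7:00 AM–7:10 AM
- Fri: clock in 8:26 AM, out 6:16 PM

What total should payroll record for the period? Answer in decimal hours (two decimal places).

21.38 hours

Wed: 10:58 AM–3:46 PM = 4 h 48 min; less 75 min break → 3 h 33 min
Thu: 6:26 AM–2:36 PM = 8 h 10 min; less 10 min break → 8 h 0 min
Fri: 8:26 AM–6:16 PM = 9 h 50 min
Total: 3 h 33 min + 8 h 0 min + 9 h 50 min = 21 h 23 min.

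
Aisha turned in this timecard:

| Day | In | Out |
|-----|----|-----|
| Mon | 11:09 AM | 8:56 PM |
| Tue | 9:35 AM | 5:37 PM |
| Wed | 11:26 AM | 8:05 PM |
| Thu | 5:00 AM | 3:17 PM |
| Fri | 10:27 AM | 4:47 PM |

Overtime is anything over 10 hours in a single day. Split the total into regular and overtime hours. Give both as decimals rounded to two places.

Mon: 11:09 AM–8:56 PM = 9 h 47 min
Tue: 9:35 AM–5:37 PM = 8 h 2 min
Wed: 11:26 AM–8:05 PM = 8 h 39 min
Thu: 5:00 AM–3:17 PM = 10 h 17 min
Fri: 10:27 AM–4:47 PM = 6 h 20 min
Mon reg 9 h 47 min / OT 0 h 0 min; Tue reg 8 h 2 min / OT 0 h 0 min; Wed reg 8 h 39 min / OT 0 h 0 min; Thu reg 10 h 0 min / OT 0 h 17 min; Fri reg 6 h 20 min / OT 0 h 0 min.
Totals: regular 42 h 48 min, overtime 0 h 17 min.

Regular 42.80 hours, overtime 0.28 hours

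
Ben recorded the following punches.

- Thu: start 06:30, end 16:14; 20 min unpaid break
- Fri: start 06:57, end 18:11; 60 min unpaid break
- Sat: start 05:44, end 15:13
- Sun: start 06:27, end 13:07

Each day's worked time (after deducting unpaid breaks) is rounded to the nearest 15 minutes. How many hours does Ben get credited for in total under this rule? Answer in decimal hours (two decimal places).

Thu: 06:30–16:14 = 9 h 44 min − 20 min = 9 h 24 min → rounds to 9 h 30 min
Fri: 06:57–18:11 = 11 h 14 min − 60 min = 10 h 14 min → rounds to 10 h 15 min
Sat: 05:44–15:13 = 9 h 29 min → rounds to 9 h 30 min
Sun: 06:27–13:07 = 6 h 40 min → rounds to 6 h 45 min
Total credited: 36 h 0 min.

36.00 hours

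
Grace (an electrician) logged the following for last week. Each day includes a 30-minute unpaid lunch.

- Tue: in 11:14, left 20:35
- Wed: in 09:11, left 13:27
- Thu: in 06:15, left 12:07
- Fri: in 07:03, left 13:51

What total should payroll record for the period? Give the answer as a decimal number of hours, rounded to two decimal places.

Tue: 11:14–20:35 = 9 h 21 min; less 30 min break → 8 h 51 min
Wed: 09:11–13:27 = 4 h 16 min; less 30 min break → 3 h 46 min
Thu: 06:15–12:07 = 5 h 52 min; less 30 min break → 5 h 22 min
Fri: 07:03–13:51 = 6 h 48 min; less 30 min break → 6 h 18 min
Total: 8 h 51 min + 3 h 46 min + 5 h 22 min + 6 h 18 min = 24 h 17 min.

24.28 hours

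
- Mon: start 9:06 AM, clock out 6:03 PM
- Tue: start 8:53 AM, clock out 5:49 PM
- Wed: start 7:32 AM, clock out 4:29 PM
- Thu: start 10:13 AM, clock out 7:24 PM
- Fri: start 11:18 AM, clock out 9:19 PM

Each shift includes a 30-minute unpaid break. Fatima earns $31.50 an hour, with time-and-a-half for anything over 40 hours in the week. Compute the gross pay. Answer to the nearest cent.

$1426.95

Mon: 9:06 AM–6:03 PM = 8 h 57 min; less 30 min break → 8 h 27 min
Tue: 8:53 AM–5:49 PM = 8 h 56 min; less 30 min break → 8 h 26 min
Wed: 7:32 AM–4:29 PM = 8 h 57 min; less 30 min break → 8 h 27 min
Thu: 10:13 AM–7:24 PM = 9 h 11 min; less 30 min break → 8 h 41 min
Fri: 11:18 AM–9:19 PM = 10 h 1 min; less 30 min break → 9 h 31 min
Total worked: 43 h 32 min = 2612 min.
Regular 40 h 0 min = 2400 min at $31.50/h; overtime 3 h 32 min = 212 min at $47.25/h.
Pay = (2400 × $31.50 + 212 × $47.25) ÷ 60 = $1426.95.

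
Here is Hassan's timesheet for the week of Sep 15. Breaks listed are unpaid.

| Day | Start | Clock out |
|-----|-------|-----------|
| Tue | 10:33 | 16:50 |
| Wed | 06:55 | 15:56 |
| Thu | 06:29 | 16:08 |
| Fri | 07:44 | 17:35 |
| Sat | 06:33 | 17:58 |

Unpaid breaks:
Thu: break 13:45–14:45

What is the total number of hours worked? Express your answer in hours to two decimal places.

45.22 hours

Tue: 10:33–16:50 = 6 h 17 min
Wed: 06:55–15:56 = 9 h 1 min
Thu: 06:29–16:08 = 9 h 39 min; less 60 min break → 8 h 39 min
Fri: 07:44–17:35 = 9 h 51 min
Sat: 06:33–17:58 = 11 h 25 min
Total: 6 h 17 min + 9 h 1 min + 8 h 39 min + 9 h 51 min + 11 h 25 min = 45 h 13 min.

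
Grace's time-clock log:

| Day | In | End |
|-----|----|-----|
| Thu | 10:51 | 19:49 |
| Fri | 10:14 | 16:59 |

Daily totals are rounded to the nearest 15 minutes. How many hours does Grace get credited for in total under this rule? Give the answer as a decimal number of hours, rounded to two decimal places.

15.75 hours

Thu: 10:51–19:49 = 8 h 58 min → rounds to 9 h 0 min
Fri: 10:14–16:59 = 6 h 45 min → rounds to 6 h 45 min
Total credited: 15 h 45 min.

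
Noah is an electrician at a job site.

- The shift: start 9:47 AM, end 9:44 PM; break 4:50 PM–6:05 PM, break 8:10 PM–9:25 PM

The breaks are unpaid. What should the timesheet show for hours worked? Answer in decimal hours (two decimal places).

9.45 hours

The shift: 9:47 AM–9:44 PM = 11 h 57 min; less 150 min break → 9 h 27 min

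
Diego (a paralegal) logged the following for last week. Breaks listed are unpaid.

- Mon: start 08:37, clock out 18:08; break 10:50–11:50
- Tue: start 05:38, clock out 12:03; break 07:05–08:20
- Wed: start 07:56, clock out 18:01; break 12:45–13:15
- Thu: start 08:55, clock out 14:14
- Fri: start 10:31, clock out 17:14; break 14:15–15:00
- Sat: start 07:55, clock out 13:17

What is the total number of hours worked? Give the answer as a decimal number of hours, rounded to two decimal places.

39.92 hours

Mon: 08:37–18:08 = 9 h 31 min; less 60 min break → 8 h 31 min
Tue: 05:38–12:03 = 6 h 25 min; less 75 min break → 5 h 10 min
Wed: 07:56–18:01 = 10 h 5 min; less 30 min break → 9 h 35 min
Thu: 08:55–14:14 = 5 h 19 min
Fri: 10:31–17:14 = 6 h 43 min; less 45 min break → 5 h 58 min
Sat: 07:55–13:17 = 5 h 22 min
Total: 8 h 31 min + 5 h 10 min + 9 h 35 min + 5 h 19 min + 5 h 58 min + 5 h 22 min = 39 h 55 min.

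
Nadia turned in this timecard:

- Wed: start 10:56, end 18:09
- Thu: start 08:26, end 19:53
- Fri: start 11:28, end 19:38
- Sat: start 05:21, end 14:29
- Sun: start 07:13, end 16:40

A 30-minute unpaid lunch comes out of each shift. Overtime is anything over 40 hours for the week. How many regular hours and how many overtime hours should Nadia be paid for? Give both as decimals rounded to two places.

Regular 40.00 hours, overtime 2.92 hours

Wed: 10:56–18:09 = 7 h 13 min; less 30 min break → 6 h 43 min
Thu: 08:26–19:53 = 11 h 27 min; less 30 min break → 10 h 57 min
Fri: 11:28–19:38 = 8 h 10 min; less 30 min break → 7 h 40 min
Sat: 05:21–14:29 = 9 h 8 min; less 30 min break → 8 h 38 min
Sun: 07:13–16:40 = 9 h 27 min; less 30 min break → 8 h 57 min
Total worked: 42 h 55 min = 42.92 h.
Threshold 40 h → overtime 2 h 55 min, regular 40 h 0 min.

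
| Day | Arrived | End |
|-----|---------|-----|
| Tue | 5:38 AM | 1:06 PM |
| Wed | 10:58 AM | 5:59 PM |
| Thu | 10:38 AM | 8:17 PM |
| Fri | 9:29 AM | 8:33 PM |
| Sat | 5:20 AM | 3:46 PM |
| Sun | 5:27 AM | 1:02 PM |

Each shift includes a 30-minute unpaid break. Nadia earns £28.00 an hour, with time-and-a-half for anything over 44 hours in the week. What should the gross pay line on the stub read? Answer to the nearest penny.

Tue: 5:38 AM–1:06 PM = 7 h 28 min; less 30 min break → 6 h 58 min
Wed: 10:58 AM–5:59 PM = 7 h 1 min; less 30 min break → 6 h 31 min
Thu: 10:38 AM–8:17 PM = 9 h 39 min; less 30 min break → 9 h 9 min
Fri: 9:29 AM–8:33 PM = 11 h 4 min; less 30 min break → 10 h 34 min
Sat: 5:20 AM–3:46 PM = 10 h 26 min; less 30 min break → 9 h 56 min
Sun: 5:27 AM–1:02 PM = 7 h 35 min; less 30 min break → 7 h 5 min
Total worked: 50 h 13 min = 3013 min.
Regular 44 h 0 min = 2640 min at £28.00/h; overtime 6 h 13 min = 373 min at £42.00/h.
Pay = (2640 × £28.00 + 373 × £42.00) ÷ 60 = £1493.10.

£1493.10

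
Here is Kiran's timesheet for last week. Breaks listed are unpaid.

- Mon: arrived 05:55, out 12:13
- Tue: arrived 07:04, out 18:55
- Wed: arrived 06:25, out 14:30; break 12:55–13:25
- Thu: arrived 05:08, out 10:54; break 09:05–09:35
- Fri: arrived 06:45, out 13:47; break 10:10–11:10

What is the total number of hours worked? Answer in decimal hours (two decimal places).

Mon: 05:55–12:13 = 6 h 18 min
Tue: 07:04–18:55 = 11 h 51 min
Wed: 06:25–14:30 = 8 h 5 min; less 30 min break → 7 h 35 min
Thu: 05:08–10:54 = 5 h 46 min; less 30 min break → 5 h 16 min
Fri: 06:45–13:47 = 7 h 2 min; less 60 min break → 6 h 2 min
Total: 6 h 18 min + 11 h 51 min + 7 h 35 min + 5 h 16 min + 6 h 2 min = 37 h 2 min.

37.03 hours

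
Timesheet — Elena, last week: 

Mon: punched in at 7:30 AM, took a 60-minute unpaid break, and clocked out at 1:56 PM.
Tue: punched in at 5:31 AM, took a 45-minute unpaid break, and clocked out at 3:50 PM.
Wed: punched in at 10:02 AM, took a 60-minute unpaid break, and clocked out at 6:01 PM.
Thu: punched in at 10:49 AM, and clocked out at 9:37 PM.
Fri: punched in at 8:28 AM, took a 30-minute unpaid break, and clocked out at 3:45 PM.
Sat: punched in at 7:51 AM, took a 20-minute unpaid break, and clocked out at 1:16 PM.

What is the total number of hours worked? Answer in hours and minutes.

Mon: 7:30 AM–1:56 PM = 6 h 26 min; less 60 min break → 5 h 26 min
Tue: 5:31 AM–3:50 PM = 10 h 19 min; less 45 min break → 9 h 34 min
Wed: 10:02 AM–6:01 PM = 7 h 59 min; less 60 min break → 6 h 59 min
Thu: 10:49 AM–9:37 PM = 10 h 48 min
Fri: 8:28 AM–3:45 PM = 7 h 17 min; less 30 min break → 6 h 47 min
Sat: 7:51 AM–1:16 PM = 5 h 25 min; less 20 min break → 5 h 5 min
Total: 5 h 26 min + 9 h 34 min + 6 h 59 min + 10 h 48 min + 6 h 47 min + 5 h 5 min = 44 h 39 min.

44 h 39 min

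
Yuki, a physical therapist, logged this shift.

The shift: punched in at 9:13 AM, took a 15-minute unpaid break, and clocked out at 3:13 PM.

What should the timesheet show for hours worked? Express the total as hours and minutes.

The shift: 9:13 AM–3:13 PM = 6 h 0 min; less 15 min break → 5 h 45 min

5 h 45 min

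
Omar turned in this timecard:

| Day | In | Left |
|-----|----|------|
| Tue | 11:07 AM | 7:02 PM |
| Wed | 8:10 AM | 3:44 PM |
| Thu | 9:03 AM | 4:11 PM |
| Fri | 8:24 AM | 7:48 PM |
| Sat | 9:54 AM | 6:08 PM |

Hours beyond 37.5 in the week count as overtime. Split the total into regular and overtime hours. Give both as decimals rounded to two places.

Tue: 11:07 AM–7:02 PM = 7 h 55 min
Wed: 8:10 AM–3:44 PM = 7 h 34 min
Thu: 9:03 AM–4:11 PM = 7 h 8 min
Fri: 8:24 AM–7:48 PM = 11 h 24 min
Sat: 9:54 AM–6:08 PM = 8 h 14 min
Total worked: 42 h 15 min = 42.25 h.
Threshold 37.5 h → overtime 4 h 45 min, regular 37 h 30 min.

Regular 37.50 hours, overtime 4.75 hours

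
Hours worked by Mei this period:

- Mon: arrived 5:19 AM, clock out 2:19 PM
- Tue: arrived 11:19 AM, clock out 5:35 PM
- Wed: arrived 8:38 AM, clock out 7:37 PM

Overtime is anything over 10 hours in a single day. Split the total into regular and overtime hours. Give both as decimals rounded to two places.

Regular 25.27 hours, overtime 0.98 hours

Mon: 5:19 AM–2:19 PM = 9 h 0 min
Tue: 11:19 AM–5:35 PM = 6 h 16 min
Wed: 8:38 AM–7:37 PM = 10 h 59 min
Mon reg 9 h 0 min / OT 0 h 0 min; Tue reg 6 h 16 min / OT 0 h 0 min; Wed reg 10 h 0 min / OT 0 h 59 min.
Totals: regular 25 h 16 min, overtime 0 h 59 min.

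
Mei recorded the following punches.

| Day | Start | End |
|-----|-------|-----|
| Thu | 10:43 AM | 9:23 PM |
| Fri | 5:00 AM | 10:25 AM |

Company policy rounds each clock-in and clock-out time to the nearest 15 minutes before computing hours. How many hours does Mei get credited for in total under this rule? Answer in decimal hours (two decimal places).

16.25 hours

Thu: in 10:43 AM→10:45 AM, out 9:23 PM→9:30 PM; 10 h 45 min
Fri: in 5:00 AM→5:00 AM, out 10:25 AM→10:30 AM; 5 h 30 min
Total credited: 16 h 15 min.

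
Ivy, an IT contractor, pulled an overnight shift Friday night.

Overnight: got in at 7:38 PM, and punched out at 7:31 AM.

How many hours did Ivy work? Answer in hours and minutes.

Overnight: 7:38 PM → midnight = 4 h 22 min; midnight → 7:31 AM = 7 h 31 min; span 11 h 53 min

11 h 53 min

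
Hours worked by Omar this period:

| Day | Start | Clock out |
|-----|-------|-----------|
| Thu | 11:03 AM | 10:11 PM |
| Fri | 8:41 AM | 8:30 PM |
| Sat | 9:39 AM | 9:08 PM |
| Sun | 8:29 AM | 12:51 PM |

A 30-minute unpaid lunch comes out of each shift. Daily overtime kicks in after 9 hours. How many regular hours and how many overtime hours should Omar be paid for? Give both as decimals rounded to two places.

Thu: 11:03 AM–10:11 PM = 11 h 8 min; less 30 min break → 10 h 38 min
Fri: 8:41 AM–8:30 PM = 11 h 49 min; less 30 min break → 11 h 19 min
Sat: 9:39 AM–9:08 PM = 11 h 29 min; less 30 min break → 10 h 59 min
Sun: 8:29 AM–12:51 PM = 4 h 22 min; less 30 min break → 3 h 52 min
Thu reg 9 h 0 min / OT 1 h 38 min; Fri reg 9 h 0 min / OT 2 h 19 min; Sat reg 9 h 0 min / OT 1 h 59 min; Sun reg 3 h 52 min / OT 0 h 0 min.
Totals: regular 30 h 52 min, overtime 5 h 56 min.

Regular 30.87 hours, overtime 5.93 hours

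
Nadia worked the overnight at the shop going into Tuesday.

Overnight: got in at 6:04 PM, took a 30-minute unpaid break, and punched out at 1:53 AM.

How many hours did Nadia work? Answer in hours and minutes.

Overnight: 6:04 PM → midnight = 5 h 56 min; midnight → 1:53 AM = 1 h 53 min; span 7 h 49 min; less 30 min break → 7 h 19 min

7 h 19 min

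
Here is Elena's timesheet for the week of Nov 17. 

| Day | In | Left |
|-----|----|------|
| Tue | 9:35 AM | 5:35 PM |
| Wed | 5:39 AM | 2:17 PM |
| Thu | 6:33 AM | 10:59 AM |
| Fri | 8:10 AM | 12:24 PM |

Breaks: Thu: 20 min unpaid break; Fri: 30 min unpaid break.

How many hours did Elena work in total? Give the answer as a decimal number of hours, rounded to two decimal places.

24.47 hours

Tue: 9:35 AM–5:35 PM = 8 h 0 min
Wed: 5:39 AM–2:17 PM = 8 h 38 min
Thu: 6:33 AM–10:59 AM = 4 h 26 min; less 20 min break → 4 h 6 min
Fri: 8:10 AM–12:24 PM = 4 h 14 min; less 30 min break → 3 h 44 min
Total: 8 h 0 min + 8 h 38 min + 4 h 6 min + 3 h 44 min = 24 h 28 min.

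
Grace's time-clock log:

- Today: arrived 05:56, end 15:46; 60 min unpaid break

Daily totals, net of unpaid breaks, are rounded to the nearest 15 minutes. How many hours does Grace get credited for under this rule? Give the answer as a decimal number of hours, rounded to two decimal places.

8.75 hours

Today: 05:56–15:46 = 9 h 50 min − 60 min = 8 h 50 min → rounds to 8 h 45 min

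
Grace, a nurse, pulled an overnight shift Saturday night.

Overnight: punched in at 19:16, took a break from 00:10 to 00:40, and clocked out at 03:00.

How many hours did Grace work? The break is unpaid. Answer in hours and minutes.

Overnight: 19:16 → midnight = 4 h 44 min; midnight → 03:00 = 3 h 0 min; span 7 h 44 min; less 30 min break → 7 h 14 min

7 h 14 min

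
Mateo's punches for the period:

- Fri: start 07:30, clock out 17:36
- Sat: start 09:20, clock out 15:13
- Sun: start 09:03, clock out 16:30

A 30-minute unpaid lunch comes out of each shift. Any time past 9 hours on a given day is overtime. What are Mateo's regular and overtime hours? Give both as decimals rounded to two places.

Fri: 07:30–17:36 = 10 h 6 min; less 30 min break → 9 h 36 min
Sat: 09:20–15:13 = 5 h 53 min; less 30 min break → 5 h 23 min
Sun: 09:03–16:30 = 7 h 27 min; less 30 min break → 6 h 57 min
Fri reg 9 h 0 min / OT 0 h 36 min; Sat reg 5 h 23 min / OT 0 h 0 min; Sun reg 6 h 57 min / OT 0 h 0 min.
Totals: regular 21 h 20 min, overtime 0 h 36 min.

Regular 21.33 hours, overtime 0.60 hours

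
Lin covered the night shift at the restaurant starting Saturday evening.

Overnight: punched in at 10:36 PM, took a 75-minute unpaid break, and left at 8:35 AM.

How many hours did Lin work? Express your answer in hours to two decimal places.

8.73 hours

Overnight: 10:36 PM → midnight = 1 h 24 min; midnight → 8:35 AM = 8 h 35 min; span 9 h 59 min; less 75 min break → 8 h 44 min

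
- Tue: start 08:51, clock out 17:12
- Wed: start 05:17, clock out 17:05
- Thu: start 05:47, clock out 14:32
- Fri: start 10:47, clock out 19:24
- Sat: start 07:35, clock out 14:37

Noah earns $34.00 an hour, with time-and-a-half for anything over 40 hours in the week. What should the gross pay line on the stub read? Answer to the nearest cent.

$1592.05

Tue: 08:51–17:12 = 8 h 21 min
Wed: 05:17–17:05 = 11 h 48 min
Thu: 05:47–14:32 = 8 h 45 min
Fri: 10:47–19:24 = 8 h 37 min
Sat: 07:35–14:37 = 7 h 2 min
Total worked: 44 h 33 min = 2673 min.
Regular 40 h 0 min = 2400 min at $34.00/h; overtime 4 h 33 min = 273 min at $51.00/h.
Pay = (2400 × $34.00 + 273 × $51.00) ÷ 60 = $1592.05.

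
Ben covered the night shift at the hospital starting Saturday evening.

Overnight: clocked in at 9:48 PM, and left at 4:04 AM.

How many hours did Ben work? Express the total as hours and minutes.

6 h 16 min

Overnight: 9:48 PM → midnight = 2 h 12 min; midnight → 4:04 AM = 4 h 4 min; span 6 h 16 min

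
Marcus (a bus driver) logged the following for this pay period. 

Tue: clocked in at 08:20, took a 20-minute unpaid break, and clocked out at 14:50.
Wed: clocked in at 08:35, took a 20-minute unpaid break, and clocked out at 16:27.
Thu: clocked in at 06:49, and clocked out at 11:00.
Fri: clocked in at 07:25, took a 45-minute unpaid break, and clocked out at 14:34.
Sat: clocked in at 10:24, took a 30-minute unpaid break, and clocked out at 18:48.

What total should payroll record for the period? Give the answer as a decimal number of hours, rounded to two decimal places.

Tue: 08:20–14:50 = 6 h 30 min; less 20 min break → 6 h 10 min
Wed: 08:35–16:27 = 7 h 52 min; less 20 min break → 7 h 32 min
Thu: 06:49–11:00 = 4 h 11 min
Fri: 07:25–14:34 = 7 h 9 min; less 45 min break → 6 h 24 min
Sat: 10:24–18:48 = 8 h 24 min; less 30 min break → 7 h 54 min
Total: 6 h 10 min + 7 h 32 min + 4 h 11 min + 6 h 24 min + 7 h 54 min = 32 h 11 min.

32.18 hours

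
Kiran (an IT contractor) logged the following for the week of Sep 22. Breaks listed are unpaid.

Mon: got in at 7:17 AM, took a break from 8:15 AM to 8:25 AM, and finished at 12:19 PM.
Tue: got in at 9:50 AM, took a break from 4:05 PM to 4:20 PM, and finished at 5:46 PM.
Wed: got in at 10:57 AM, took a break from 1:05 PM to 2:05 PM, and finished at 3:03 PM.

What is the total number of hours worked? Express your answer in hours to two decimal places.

Mon: 7:17 AM–12:19 PM = 5 h 2 min; less 10 min break → 4 h 52 min
Tue: 9:50 AM–5:46 PM = 7 h 56 min; less 15 min break → 7 h 41 min
Wed: 10:57 AM–3:03 PM = 4 h 6 min; less 60 min break → 3 h 6 min
Total: 4 h 52 min + 7 h 41 min + 3 h 6 min = 15 h 39 min.

15.65 hours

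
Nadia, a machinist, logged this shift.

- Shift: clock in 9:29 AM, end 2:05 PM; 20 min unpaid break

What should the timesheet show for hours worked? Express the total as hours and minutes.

4 h 16 min

Shift: 9:29 AM–2:05 PM = 4 h 36 min; less 20 min break → 4 h 16 min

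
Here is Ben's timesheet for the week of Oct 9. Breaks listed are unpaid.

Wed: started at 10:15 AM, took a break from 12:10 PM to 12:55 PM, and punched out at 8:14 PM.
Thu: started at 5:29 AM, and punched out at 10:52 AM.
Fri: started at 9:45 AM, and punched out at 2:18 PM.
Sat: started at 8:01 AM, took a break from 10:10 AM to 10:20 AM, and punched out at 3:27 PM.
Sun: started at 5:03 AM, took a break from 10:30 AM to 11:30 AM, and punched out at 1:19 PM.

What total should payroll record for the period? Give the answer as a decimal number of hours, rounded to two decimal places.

Wed: 10:15 AM–8:14 PM = 9 h 59 min; less 45 min break → 9 h 14 min
Thu: 5:29 AM–10:52 AM = 5 h 23 min
Fri: 9:45 AM–2:18 PM = 4 h 33 min
Sat: 8:01 AM–3:27 PM = 7 h 26 min; less 10 min break → 7 h 16 min
Sun: 5:03 AM–1:19 PM = 8 h 16 min; less 60 min break → 7 h 16 min
Total: 9 h 14 min + 5 h 23 min + 4 h 33 min + 7 h 16 min + 7 h 16 min = 33 h 42 min.

33.70 hours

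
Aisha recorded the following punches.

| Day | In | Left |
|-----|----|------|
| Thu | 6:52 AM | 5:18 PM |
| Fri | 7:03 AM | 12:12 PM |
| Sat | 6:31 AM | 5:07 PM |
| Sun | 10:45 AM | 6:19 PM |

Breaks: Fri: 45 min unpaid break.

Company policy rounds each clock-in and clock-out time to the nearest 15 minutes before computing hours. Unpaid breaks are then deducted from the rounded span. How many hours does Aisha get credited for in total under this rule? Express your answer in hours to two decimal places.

Thu: in 6:52 AM→6:45 AM, out 5:18 PM→5:15 PM; 10 h 30 min
Fri: in 7:03 AM→7:00 AM, out 12:12 PM→12:15 PM; 5 h 15 min − 45 min = 4 h 30 min
Sat: in 6:31 AM→6:30 AM, out 5:07 PM→5:00 PM; 10 h 30 min
Sun: in 10:45 AM→10:45 AM, out 6:19 PM→6:15 PM; 7 h 30 min
Total credited: 33 h 0 min.

33.00 hours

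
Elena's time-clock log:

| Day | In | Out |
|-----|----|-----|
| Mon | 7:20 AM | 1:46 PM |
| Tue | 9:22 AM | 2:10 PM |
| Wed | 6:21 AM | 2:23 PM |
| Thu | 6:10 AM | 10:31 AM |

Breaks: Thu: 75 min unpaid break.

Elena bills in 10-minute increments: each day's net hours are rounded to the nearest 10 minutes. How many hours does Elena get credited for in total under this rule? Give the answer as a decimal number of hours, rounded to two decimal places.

22.50 hours

Mon: 7:20 AM–1:46 PM = 6 h 26 min → rounds to 6 h 30 min
Tue: 9:22 AM–2:10 PM = 4 h 48 min → rounds to 4 h 50 min
Wed: 6:21 AM–2:23 PM = 8 h 2 min → rounds to 8 h 0 min
Thu: 6:10 AM–10:31 AM = 4 h 21 min − 75 min = 3 h 6 min → rounds to 3 h 10 min
Total credited: 22 h 30 min.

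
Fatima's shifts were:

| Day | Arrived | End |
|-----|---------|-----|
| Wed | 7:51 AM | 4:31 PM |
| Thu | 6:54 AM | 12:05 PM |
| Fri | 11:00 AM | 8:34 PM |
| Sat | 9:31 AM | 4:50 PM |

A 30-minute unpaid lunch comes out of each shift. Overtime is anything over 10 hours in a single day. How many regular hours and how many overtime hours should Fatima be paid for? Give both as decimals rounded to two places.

Regular 28.73 hours, overtime 0.00 hours

Wed: 7:51 AM–4:31 PM = 8 h 40 min; less 30 min break → 8 h 10 min
Thu: 6:54 AM–12:05 PM = 5 h 11 min; less 30 min break → 4 h 41 min
Fri: 11:00 AM–8:34 PM = 9 h 34 min; less 30 min break → 9 h 4 min
Sat: 9:31 AM–4:50 PM = 7 h 19 min; less 30 min break → 6 h 49 min
Wed reg 8 h 10 min / OT 0 h 0 min; Thu reg 4 h 41 min / OT 0 h 0 min; Fri reg 9 h 4 min / OT 0 h 0 min; Sat reg 6 h 49 min / OT 0 h 0 min.
Totals: regular 28 h 44 min, overtime 0 h 0 min.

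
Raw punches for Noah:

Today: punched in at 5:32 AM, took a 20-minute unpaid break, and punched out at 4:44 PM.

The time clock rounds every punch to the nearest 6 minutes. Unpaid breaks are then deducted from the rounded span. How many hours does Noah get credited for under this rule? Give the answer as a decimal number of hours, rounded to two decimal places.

Today: in 5:32 AM→5:30 AM, out 4:44 PM→4:42 PM; 11 h 12 min − 20 min = 10 h 52 min

10.87 hours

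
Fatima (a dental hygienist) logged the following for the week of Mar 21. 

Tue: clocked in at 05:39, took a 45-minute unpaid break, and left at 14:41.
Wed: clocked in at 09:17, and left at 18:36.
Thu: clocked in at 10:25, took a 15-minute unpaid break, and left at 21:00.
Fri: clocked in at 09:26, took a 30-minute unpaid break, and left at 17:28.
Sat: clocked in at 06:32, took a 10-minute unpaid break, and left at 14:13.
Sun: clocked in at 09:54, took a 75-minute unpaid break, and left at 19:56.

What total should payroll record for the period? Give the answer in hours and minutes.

Tue: 05:39–14:41 = 9 h 2 min; less 45 min break → 8 h 17 min
Wed: 09:17–18:36 = 9 h 19 min
Thu: 10:25–21:00 = 10 h 35 min; less 15 min break → 10 h 20 min
Fri: 09:26–17:28 = 8 h 2 min; less 30 min break → 7 h 32 min
Sat: 06:32–14:13 = 7 h 41 min; less 10 min break → 7 h 31 min
Sun: 09:54–19:56 = 10 h 2 min; less 75 min break → 8 h 47 min
Total: 8 h 17 min + 9 h 19 min + 10 h 20 min + 7 h 32 min + 7 h 31 min + 8 h 47 min = 51 h 46 min.

51 h 46 min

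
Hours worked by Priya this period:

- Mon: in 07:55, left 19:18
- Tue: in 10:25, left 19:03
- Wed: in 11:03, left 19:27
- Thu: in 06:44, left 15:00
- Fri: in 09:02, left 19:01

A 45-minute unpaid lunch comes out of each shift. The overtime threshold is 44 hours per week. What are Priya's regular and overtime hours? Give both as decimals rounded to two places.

Regular 42.92 hours, overtime 0.00 hours

Mon: 07:55–19:18 = 11 h 23 min; less 45 min break → 10 h 38 min
Tue: 10:25–19:03 = 8 h 38 min; less 45 min break → 7 h 53 min
Wed: 11:03–19:27 = 8 h 24 min; less 45 min break → 7 h 39 min
Thu: 06:44–15:00 = 8 h 16 min; less 45 min break → 7 h 31 min
Fri: 09:02–19:01 = 9 h 59 min; less 45 min break → 9 h 14 min
Total worked: 42 h 55 min = 42.92 h.
Threshold 44 h → overtime 0 h 0 min, regular 42 h 55 min.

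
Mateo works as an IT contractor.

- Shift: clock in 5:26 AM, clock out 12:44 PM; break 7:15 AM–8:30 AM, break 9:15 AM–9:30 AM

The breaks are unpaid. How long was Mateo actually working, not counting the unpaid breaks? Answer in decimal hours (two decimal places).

Shift: 5:26 AM–12:44 PM = 7 h 18 min; less 90 min break → 5 h 48 min

5.80 hours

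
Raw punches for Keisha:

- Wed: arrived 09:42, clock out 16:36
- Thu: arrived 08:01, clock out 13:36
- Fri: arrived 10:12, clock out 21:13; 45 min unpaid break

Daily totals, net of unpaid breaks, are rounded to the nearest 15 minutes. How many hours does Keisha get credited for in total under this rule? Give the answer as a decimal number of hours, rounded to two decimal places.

Wed: 09:42–16:36 = 6 h 54 min → rounds to 7 h 0 min
Thu: 08:01–13:36 = 5 h 35 min → rounds to 5 h 30 min
Fri: 10:12–21:13 = 11 h 1 min − 45 min = 10 h 16 min → rounds to 10 h 15 min
Total credited: 22 h 45 min.

22.75 hours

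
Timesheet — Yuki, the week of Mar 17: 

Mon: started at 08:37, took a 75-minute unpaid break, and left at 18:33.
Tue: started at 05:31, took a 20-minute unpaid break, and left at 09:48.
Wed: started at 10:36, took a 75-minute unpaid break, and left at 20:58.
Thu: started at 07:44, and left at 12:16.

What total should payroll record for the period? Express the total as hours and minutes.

26 h 17 min

Mon: 08:37–18:33 = 9 h 56 min; less 75 min break → 8 h 41 min
Tue: 05:31–09:48 = 4 h 17 min; less 20 min break → 3 h 57 min
Wed: 10:36–20:58 = 10 h 22 min; less 75 min break → 9 h 7 min
Thu: 07:44–12:16 = 4 h 32 min
Total: 8 h 41 min + 3 h 57 min + 9 h 7 min + 4 h 32 min = 26 h 17 min.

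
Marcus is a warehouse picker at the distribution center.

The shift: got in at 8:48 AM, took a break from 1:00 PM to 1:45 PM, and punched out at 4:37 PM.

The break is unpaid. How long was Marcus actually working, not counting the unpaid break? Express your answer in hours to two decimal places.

7.07 hours

The shift: 8:48 AM–4:37 PM = 7 h 49 min; less 45 min break → 7 h 4 min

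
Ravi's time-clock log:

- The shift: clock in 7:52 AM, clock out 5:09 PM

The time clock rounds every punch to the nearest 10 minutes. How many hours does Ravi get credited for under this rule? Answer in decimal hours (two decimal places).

9.33 hours

The shift: in 7:52 AM→7:50 AM, out 5:09 PM→5:10 PM; 9 h 20 min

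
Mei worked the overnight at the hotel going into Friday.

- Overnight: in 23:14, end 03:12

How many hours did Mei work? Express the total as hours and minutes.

Overnight: 23:14 → midnight = 0 h 46 min; midnight → 03:12 = 3 h 12 min; span 3 h 58 min

3 h 58 min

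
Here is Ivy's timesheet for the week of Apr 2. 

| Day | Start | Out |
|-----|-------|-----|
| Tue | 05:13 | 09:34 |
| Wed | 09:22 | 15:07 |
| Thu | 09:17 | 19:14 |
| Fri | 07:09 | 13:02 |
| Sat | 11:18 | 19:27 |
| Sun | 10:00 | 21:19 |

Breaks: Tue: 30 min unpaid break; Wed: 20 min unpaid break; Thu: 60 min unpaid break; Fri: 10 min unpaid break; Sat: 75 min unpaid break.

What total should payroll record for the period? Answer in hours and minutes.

Tue: 05:13–09:34 = 4 h 21 min; less 30 min break → 3 h 51 min
Wed: 09:22–15:07 = 5 h 45 min; less 20 min break → 5 h 25 min
Thu: 09:17–19:14 = 9 h 57 min; less 60 min break → 8 h 57 min
Fri: 07:09–13:02 = 5 h 53 min; less 10 min break → 5 h 43 min
Sat: 11:18–19:27 = 8 h 9 min; less 75 min break → 6 h 54 min
Sun: 10:00–21:19 = 11 h 19 min
Total: 3 h 51 min + 5 h 25 min + 8 h 57 min + 5 h 43 min + 6 h 54 min + 11 h 19 min = 42 h 9 min.

42 h 9 min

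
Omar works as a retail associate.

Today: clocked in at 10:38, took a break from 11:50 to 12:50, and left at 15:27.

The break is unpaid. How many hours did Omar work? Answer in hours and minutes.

Today: 10:38–15:27 = 4 h 49 min; less 60 min break → 3 h 49 min

3 h 49 min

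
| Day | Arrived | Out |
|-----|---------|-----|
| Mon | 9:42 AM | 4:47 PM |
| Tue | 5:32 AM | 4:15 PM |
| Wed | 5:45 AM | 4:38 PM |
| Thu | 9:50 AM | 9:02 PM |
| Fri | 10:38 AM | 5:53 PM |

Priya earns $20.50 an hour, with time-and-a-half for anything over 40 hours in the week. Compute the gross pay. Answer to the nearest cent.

Mon: 9:42 AM–4:47 PM = 7 h 5 min
Tue: 5:32 AM–4:15 PM = 10 h 43 min
Wed: 5:45 AM–4:38 PM = 10 h 53 min
Thu: 9:50 AM–9:02 PM = 11 h 12 min
Fri: 10:38 AM–5:53 PM = 7 h 15 min
Total worked: 47 h 8 min = 2828 min.
Regular 40 h 0 min = 2400 min at $20.50/h; overtime 7 h 8 min = 428 min at $30.75/h.
Pay = (2400 × $20.50 + 428 × $30.75) ÷ 60 = $1039.35.

$1039.35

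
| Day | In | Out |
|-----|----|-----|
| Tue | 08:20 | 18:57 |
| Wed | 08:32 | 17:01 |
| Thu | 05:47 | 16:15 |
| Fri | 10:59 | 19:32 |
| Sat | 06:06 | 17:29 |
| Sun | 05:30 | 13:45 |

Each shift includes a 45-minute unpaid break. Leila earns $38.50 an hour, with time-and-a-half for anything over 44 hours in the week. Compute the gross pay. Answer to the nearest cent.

$2228.19

Tue: 08:20–18:57 = 10 h 37 min; less 45 min break → 9 h 52 min
Wed: 08:32–17:01 = 8 h 29 min; less 45 min break → 7 h 44 min
Thu: 05:47–16:15 = 10 h 28 min; less 45 min break → 9 h 43 min
Fri: 10:59–19:32 = 8 h 33 min; less 45 min break → 7 h 48 min
Sat: 06:06–17:29 = 11 h 23 min; less 45 min break → 10 h 38 min
Sun: 05:30–13:45 = 8 h 15 min; less 45 min break → 7 h 30 min
Total worked: 53 h 15 min = 3195 min.
Regular 44 h 0 min = 2640 min at $38.50/h; overtime 9 h 15 min = 555 min at $57.75/h.
Pay = (2640 × $38.50 + 555 × $57.75) ÷ 60 = $2228.19.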